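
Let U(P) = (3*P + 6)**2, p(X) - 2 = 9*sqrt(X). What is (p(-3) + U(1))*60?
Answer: 4980 + 540*I*sqrt(3) ≈ 4980.0 + 935.31*I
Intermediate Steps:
p(X) = 2 + 9*sqrt(X)
U(P) = (6 + 3*P)**2
(p(-3) + U(1))*60 = ((2 + 9*sqrt(-3)) + 9*(2 + 1)**2)*60 = ((2 + 9*(I*sqrt(3))) + 9*3**2)*60 = ((2 + 9*I*sqrt(3)) + 9*9)*60 = ((2 + 9*I*sqrt(3)) + 81)*60 = (83 + 9*I*sqrt(3))*60 = 4980 + 540*I*sqrt(3)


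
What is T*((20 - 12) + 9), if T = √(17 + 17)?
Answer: 17*√34 ≈ 99.126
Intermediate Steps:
T = √34 ≈ 5.8309
T*((20 - 12) + 9) = √34*((20 - 12) + 9) = √34*(8 + 9) = √34*17 = 17*√34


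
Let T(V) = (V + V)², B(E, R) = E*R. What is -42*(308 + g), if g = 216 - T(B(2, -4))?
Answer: -11256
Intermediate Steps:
T(V) = 4*V² (T(V) = (2*V)² = 4*V²)
g = -40 (g = 216 - 4*(2*(-4))² = 216 - 4*(-8)² = 216 - 4*64 = 216 - 1*256 = 216 - 256 = -40)
-42*(308 + g) = -42*(308 - 40) = -42*268 = -11256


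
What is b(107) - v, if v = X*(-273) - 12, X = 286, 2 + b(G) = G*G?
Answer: 89537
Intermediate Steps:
b(G) = -2 + G² (b(G) = -2 + G*G = -2 + G²)
v = -78090 (v = 286*(-273) - 12 = -78078 - 12 = -78090)
b(107) - v = (-2 + 107²) - 1*(-78090) = (-2 + 11449) + 78090 = 11447 + 78090 = 89537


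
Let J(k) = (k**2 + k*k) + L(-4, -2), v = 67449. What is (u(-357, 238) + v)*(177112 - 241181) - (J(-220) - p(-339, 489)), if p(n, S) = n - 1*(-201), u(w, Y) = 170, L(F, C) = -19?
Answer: -4332378630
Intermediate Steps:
J(k) = -19 + 2*k**2 (J(k) = (k**2 + k*k) - 19 = (k**2 + k**2) - 19 = 2*k**2 - 19 = -19 + 2*k**2)
p(n, S) = 201 + n (p(n, S) = n + 201 = 201 + n)
(u(-357, 238) + v)*(177112 - 241181) - (J(-220) - p(-339, 489)) = (170 + 67449)*(177112 - 241181) - ((-19 + 2*(-220)**2) - (201 - 339)) = 67619*(-64069) - ((-19 + 2*48400) - 1*(-138)) = -4332281711 - ((-19 + 96800) + 138) = -4332281711 - (96781 + 138) = -4332281711 - 1*96919 = -4332281711 - 96919 = -4332378630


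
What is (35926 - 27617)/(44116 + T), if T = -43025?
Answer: 8309/1091 ≈ 7.6160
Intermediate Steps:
(35926 - 27617)/(44116 + T) = (35926 - 27617)/(44116 - 43025) = 8309/1091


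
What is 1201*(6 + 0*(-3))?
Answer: 7206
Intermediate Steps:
1201*(6 + 0*(-3)) = 1201*(6 + 0) = 1201*6 = 7206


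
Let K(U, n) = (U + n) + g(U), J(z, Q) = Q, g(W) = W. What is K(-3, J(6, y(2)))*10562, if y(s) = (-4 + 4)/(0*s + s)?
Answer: -63372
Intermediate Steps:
y(s) = 0 (y(s) = 0/(0 + s) = 0/s = 0)
K(U, n) = n + 2*U (K(U, n) = (U + n) + U = n + 2*U)
K(-3, J(6, y(2)))*10562 = (0 + 2*(-3))*10562 = (0 - 6)*10562 = -6*10562 = -63372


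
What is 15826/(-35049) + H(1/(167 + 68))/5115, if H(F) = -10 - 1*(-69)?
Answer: -26294033/59758545 ≈ -0.44000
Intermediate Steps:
H(F) = 59 (H(F) = -10 + 69 = 59)
15826/(-35049) + H(1/(167 + 68))/5115 = 15826/(-35049) + 59/5115 = 15826*(-1/35049) + 59*(1/5115) = -15826/35049 + 59/5115 = -26294033/59758545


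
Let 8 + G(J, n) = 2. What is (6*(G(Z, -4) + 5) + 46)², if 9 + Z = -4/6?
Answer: 1600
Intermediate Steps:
Z = -29/3 (Z = -9 - 4/6 = -9 - 4*⅙ = -9 - ⅔ = -29/3 ≈ -9.6667)
G(J, n) = -6 (G(J, n) = -8 + 2 = -6)
(6*(G(Z, -4) + 5) + 46)² = (6*(-6 + 5) + 46)² = (6*(-1) + 46)² = (-6 + 46)² = 40² = 1600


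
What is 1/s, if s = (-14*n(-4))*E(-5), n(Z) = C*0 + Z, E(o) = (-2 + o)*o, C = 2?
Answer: 1/1960 ≈ 0.00051020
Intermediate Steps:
E(o) = o*(-2 + o)
n(Z) = Z (n(Z) = 2*0 + Z = 0 + Z = Z)
s = 1960 (s = (-14*(-4))*(-5*(-2 - 5)) = 56*(-5*(-7)) = 56*35 = 1960)
1/s = 1/1960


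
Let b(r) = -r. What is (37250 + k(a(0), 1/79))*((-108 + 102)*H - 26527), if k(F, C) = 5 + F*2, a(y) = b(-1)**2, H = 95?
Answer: -1009552929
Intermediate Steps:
a(y) = 1 (a(y) = (-1*(-1))**2 = 1**2 = 1)
k(F, C) = 5 + 2*F
(37250 + k(a(0), 1/79))*((-108 + 102)*H - 26527) = (37250 + (5 + 2*1))*((-108 + 102)*95 - 26527) = (37250 + (5 + 2))*(-6*95 - 26527) = (37250 + 7)*(-570 - 26527) = 37257*(-27097) = -1009552929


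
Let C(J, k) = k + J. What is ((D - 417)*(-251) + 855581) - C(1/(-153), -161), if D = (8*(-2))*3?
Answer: 148785922/153 ≈ 9.7246e+5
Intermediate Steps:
C(J, k) = J + k
D = -48 (D = -16*3 = -48)
((D - 417)*(-251) + 855581) - C(1/(-153), -161) = ((-48 - 417)*(-251) + 855581) - (1/(-153) - 161) = (-465*(-251) + 855581) - (-1/153 - 161) = (116715 + 855581) - 1*(-24634/153) = 972296 + 24634/153 = 148785922/153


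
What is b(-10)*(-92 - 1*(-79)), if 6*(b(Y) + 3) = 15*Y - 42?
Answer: 455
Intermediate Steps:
b(Y) = -10 + 5*Y/2 (b(Y) = -3 + (15*Y - 42)/6 = -3 + (-42 + 15*Y)/6 = -3 + (-7 + 5*Y/2) = -10 + 5*Y/2)
b(-10)*(-92 - 1*(-79)) = (-10 + (5/2)*(-10))*(-92 - 1*(-79)) = (-10 - 25)*(-92 + 79) = -35*(-13) = 455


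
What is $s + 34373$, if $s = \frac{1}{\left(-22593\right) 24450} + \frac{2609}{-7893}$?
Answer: $\frac{16651970039221123}{484453791450} \approx 34373.0$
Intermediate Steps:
$s = - \frac{160134289727}{484453791450}$ ($s = \left(- \frac{1}{22593}\right) \frac{1}{24450} + 2609 \left(- \frac{1}{7893}\right) = - \frac{1}{552398850} - \frac{2609}{7893} = - \frac{160134289727}{484453791450} \approx -0.33055$)
$s + 34373 = - \frac{160134289727}{484453791450} + 34373 = \frac{16651970039221123}{484453791450}$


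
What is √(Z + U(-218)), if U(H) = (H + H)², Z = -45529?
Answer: 3*√16063 ≈ 380.22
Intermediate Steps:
U(H) = 4*H² (U(H) = (2*H)² = 4*H²)
√(Z + U(-218)) = √(-45529 + 4*(-218)²) = √(-45529 + 4*47524) = √(-45529 + 190096) = √144567 = 3*√16063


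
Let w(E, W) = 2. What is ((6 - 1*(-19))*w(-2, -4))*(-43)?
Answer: -2150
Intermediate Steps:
((6 - 1*(-19))*w(-2, -4))*(-43) = ((6 - 1*(-19))*2)*(-43) = ((6 + 19)*2)*(-43) = (25*2)*(-43) = 50*(-43) = -2150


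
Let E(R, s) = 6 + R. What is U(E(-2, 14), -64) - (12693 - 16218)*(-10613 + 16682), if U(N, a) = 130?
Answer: 21393355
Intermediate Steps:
U(E(-2, 14), -64) - (12693 - 16218)*(-10613 + 16682) = 130 - (12693 - 16218)*(-10613 + 16682) = 130 - (-3525)*6069 = 130 - 1*(-21393225) = 130 + 21393225 = 21393355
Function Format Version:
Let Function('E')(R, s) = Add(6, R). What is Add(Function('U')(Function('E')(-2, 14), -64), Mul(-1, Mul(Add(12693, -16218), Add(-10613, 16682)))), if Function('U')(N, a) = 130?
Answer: 21393355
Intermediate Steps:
Add(Function('U')(Function('E')(-2, 14), -64), Mul(-1, Mul(Add(12693, -16218), Add(-10613, 16682)))) = Add(130, Mul(-1, Mul(Add(12693, -16218), Add(-10613, 16682)))) = Add(130, Mul(-1, Mul(-3525, 6069))) = Add(130, Mul(-1, -21393225)) = Add(130, 21393225) = 21393355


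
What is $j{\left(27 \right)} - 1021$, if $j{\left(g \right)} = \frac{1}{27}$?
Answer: $- \frac{27566}{27} \approx -1021.0$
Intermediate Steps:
$j{\left(g \right)} = \frac{1}{27}$
$j{\left(27 \right)} - 1021 = \frac{1}{27} - 1021 = - \frac{27566}{27}$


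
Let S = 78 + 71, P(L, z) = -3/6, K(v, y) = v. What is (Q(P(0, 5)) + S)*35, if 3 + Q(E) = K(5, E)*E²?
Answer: 20615/4 ≈ 5153.8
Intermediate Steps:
P(L, z) = -½ (P(L, z) = -3*⅙ = -½)
Q(E) = -3 + 5*E²
S = 149
(Q(P(0, 5)) + S)*35 = ((-3 + 5*(-½)²) + 149)*35 = ((-3 + 5*(¼)) + 149)*35 = ((-3 + 5/4) + 149)*35 = (-7/4 + 149)*35 = (589/4)*35 = 20615/4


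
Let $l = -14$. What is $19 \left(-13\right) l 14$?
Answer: $48412$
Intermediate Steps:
$19 \left(-13\right) l 14 = 19 \left(-13\right) \left(-14\right) 14 = \left(-247\right) \left(-14\right) 14 = 3458 \cdot 14 = 48412$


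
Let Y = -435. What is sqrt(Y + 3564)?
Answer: sqrt(3129) ≈ 55.937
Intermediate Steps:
sqrt(Y + 3564) = sqrt(-435 + 3564) = sqrt(3129)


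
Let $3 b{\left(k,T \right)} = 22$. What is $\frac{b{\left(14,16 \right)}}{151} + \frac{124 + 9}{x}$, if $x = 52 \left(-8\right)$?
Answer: $- \frac{51097}{188448} \approx -0.27115$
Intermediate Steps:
$b{\left(k,T \right)} = \frac{22}{3}$ ($b{\left(k,T \right)} = \frac{1}{3} \cdot 22 = \frac{22}{3}$)
$x = -416$
$\frac{b{\left(14,16 \right)}}{151} + \frac{124 + 9}{x} = \frac{22}{3 \cdot 151} + \frac{124 + 9}{-416} = \frac{22}{3} \cdot \frac{1}{151} + 133 \left(- \frac{1}{416}\right) = \frac{22}{453} - \frac{133}{416} = - \frac{51097}{188448}$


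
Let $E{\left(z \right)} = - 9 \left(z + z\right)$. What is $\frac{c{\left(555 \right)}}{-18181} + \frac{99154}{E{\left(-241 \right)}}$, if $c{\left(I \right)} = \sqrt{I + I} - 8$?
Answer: $\frac{901376789}{39434589} - \frac{\sqrt{1110}}{18181} \approx 22.856$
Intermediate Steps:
$c{\left(I \right)} = -8 + \sqrt{2} \sqrt{I}$ ($c{\left(I \right)} = \sqrt{2 I} - 8 = \sqrt{2} \sqrt{I} - 8 = -8 + \sqrt{2} \sqrt{I}$)
$E{\left(z \right)} = - 18 z$ ($E{\left(z \right)} = - 9 \cdot 2 z = - 18 z$)
$\frac{c{\left(555 \right)}}{-18181} + \frac{99154}{E{\left(-241 \right)}} = \frac{-8 + \sqrt{2} \sqrt{555}}{-18181} + \frac{99154}{\left(-18\right) \left(-241\right)} = \left(-8 + \sqrt{1110}\right) \left(- \frac{1}{18181}\right) + \frac{99154}{4338} = \left(\frac{8}{18181} - \frac{\sqrt{1110}}{18181}\right) + 99154 \cdot \frac{1}{4338} = \left(\frac{8}{18181} - \frac{\sqrt{1110}}{18181}\right) + \frac{49577}{2169} = \frac{901376789}{39434589} - \frac{\sqrt{1110}}{18181}$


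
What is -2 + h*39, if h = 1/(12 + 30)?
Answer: -15/14 ≈ -1.0714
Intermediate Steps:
h = 1/42 ≈ 0.023810
-2 + h*39 = -2 + (1/42)*39 = -2 + 13/14 = -15/14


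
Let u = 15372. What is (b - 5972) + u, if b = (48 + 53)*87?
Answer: 18187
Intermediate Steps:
b = 8787 (b = 101*87 = 8787)
(b - 5972) + u = (8787 - 5972) + 15372 = 2815 + 15372 = 18187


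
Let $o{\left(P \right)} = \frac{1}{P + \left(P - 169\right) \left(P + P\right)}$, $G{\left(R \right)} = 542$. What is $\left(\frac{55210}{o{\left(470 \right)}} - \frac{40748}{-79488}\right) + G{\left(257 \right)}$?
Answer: $\frac{310938508320011}{19872} \approx 1.5647 \cdot 10^{10}$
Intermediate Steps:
$o{\left(P \right)} = \frac{1}{P + 2 P \left(-169 + P\right)}$ ($o{\left(P \right)} = \frac{1}{P + \left(-169 + P\right) 2 P} = \frac{1}{P + 2 P \left(-169 + P\right)}$)
$\left(\frac{55210}{o{\left(470 \right)}} - \frac{40748}{-79488}\right) + G{\left(257 \right)} = \left(\frac{55210}{\frac{1}{470} \frac{1}{-337 + 2 \cdot 470}} - \frac{40748}{-79488}\right) + 542 = \left(\frac{55210}{\frac{1}{470} \frac{1}{-337 + 940}} - - \frac{10187}{19872}\right) + 542 = \left(\frac{55210}{\frac{1}{470} \cdot \frac{1}{603}} + \frac{10187}{19872}\right) + 542 = \left(55210 \frac{1}{\frac{1}{283410}} + \frac{10187}{19872}\right) + 542 = \left(55210 \cdot 283410 + \frac{10187}{19872}\right) + 542 = \left(15647066100 + \frac{10187}{19872}\right) + 542 = \frac{310938497549387}{19872} + 542 = \frac{310938508320011}{19872}$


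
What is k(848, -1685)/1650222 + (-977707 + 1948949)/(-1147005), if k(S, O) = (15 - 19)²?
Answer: -89041475758/105156271395 ≈ -0.84675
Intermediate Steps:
k(S, O) = 16 (k(S, O) = (-4)² = 16)
k(848, -1685)/1650222 + (-977707 + 1948949)/(-1147005) = 16/1650222 + (-977707 + 1948949)/(-1147005) = 16*(1/1650222) + 971242*(-1/1147005) = 8/825111 - 971242/1147005 = -89041475758/105156271395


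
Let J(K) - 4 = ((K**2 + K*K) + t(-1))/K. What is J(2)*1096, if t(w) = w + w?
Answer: 7672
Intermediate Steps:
t(w) = 2*w
J(K) = 4 + (-2 + 2*K**2)/K (J(K) = 4 + ((K**2 + K*K) + 2*(-1))/K = 4 + ((K**2 + K**2) - 2)/K = 4 + (2*K**2 - 2)/K = 4 + (-2 + 2*K**2)/K)
J(2)*1096 = (4 - 2/2 + 2*2)*1096 = (4 - 2*1/2 + 4)*1096 = (4 - 1 + 4)*1096 = 7*1096 = 7672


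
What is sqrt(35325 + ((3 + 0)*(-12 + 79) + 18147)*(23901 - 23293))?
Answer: sqrt(11190909) ≈ 3345.3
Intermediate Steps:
sqrt(35325 + ((3 + 0)*(-12 + 79) + 18147)*(23901 - 23293)) = sqrt(35325 + (3*67 + 18147)*608) = sqrt(35325 + (201 + 18147)*608) = sqrt(35325 + 18348*608) = sqrt(35325 + 11155584) = sqrt(11190909)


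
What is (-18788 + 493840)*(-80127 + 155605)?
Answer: 35855974856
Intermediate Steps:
(-18788 + 493840)*(-80127 + 155605) = 475052*75478 = 35855974856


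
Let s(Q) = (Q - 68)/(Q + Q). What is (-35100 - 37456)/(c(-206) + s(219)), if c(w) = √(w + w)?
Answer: -282276984/4650737 + 1637580384*I*√103/4650737 ≈ -60.695 + 3573.5*I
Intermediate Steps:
c(w) = √2*√w (c(w) = √(2*w) = √2*√w)
s(Q) = (-68 + Q)/(2*Q) (s(Q) = (-68 + Q)/((2*Q)) = (-68 + Q)*(1/(2*Q)) = (-68 + Q)/(2*Q))
(-35100 - 37456)/(c(-206) + s(219)) = (-35100 - 37456)/(√2*√(-206) + (½)*(-68 + 219)/219) = -72556/(√2*(I*√206) + (½)*(1/219)*151) = -72556/(2*I*√103 + 151/438) = -72556/(151/438 + 2*I*√103)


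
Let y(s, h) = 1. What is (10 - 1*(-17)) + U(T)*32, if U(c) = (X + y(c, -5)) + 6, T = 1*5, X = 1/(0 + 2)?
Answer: 267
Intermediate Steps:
X = 1/2 ≈ 0.50000
T = 5
U(c) = 15/2 (U(c) = (1/2 + 1) + 6 = 3/2 + 6 = 15/2)
(10 - 1*(-17)) + U(T)*32 = (10 - 1*(-17)) + (15/2)*32 = (10 + 17) + 240 = 27 + 240 = 267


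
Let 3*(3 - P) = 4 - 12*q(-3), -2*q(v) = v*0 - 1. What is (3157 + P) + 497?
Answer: 10973/3 ≈ 3657.7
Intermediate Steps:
q(v) = ½ (q(v) = -(v*0 - 1)/2 = -(0 - 1)/2 = -½*(-1) = ½)
P = 11/3 (P = 3 - (4 - 12*½)/3 = 3 - (4 - 6)/3 = 3 - ⅓*(-2) = 3 + ⅔ = 11/3 ≈ 3.6667)
(3157 + P) + 497 = (3157 + 11/3) + 497 = 9482/3 + 497 = 10973/3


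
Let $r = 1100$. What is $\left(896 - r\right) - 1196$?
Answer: $-1400$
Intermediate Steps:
$\left(896 - r\right) - 1196 = \left(896 - 1100\right) - 1196 = -204 - 1196 = -1400$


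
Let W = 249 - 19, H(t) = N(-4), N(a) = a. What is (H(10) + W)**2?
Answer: 51076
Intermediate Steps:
H(t) = -4
W = 230
(H(10) + W)**2 = (-4 + 230)**2 = 226**2 = 51076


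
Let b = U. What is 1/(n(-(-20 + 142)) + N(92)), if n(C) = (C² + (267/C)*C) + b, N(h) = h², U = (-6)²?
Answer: 1/23651 ≈ 4.2282e-5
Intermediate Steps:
U = 36
b = 36
n(C) = 303 + C² (n(C) = (C² + (267/C)*C) + 36 = (C² + 267) + 36 = (267 + C²) + 36 = 303 + C²)
1/(n(-(-20 + 142)) + N(92)) = 1/((303 + (-(-20 + 142))²) + 92²) = 1/((303 + (-1*122)²) + 8464) = 1/((303 + (-122)²) + 8464) = 1/((303 + 14884) + 8464) = 1/(15187 + 8464) = 1/23651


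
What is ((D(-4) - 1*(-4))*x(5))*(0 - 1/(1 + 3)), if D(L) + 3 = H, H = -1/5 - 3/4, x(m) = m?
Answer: -1/16 ≈ -0.062500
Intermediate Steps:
H = -19/20 (H = -1*1/5 - 3*1/4 = -1/5 - 3/4 = -19/20 ≈ -0.95000)
D(L) = -79/20 (D(L) = -3 - 19/20 = -79/20)
((D(-4) - 1*(-4))*x(5))*(0 - 1/(1 + 3)) = ((-79/20 - 1*(-4))*5)*(0 - 1/(1 + 3)) = ((-79/20 + 4)*5)*(0 - 1/4) = ((1/20)*5)*(0 - 1*1/4) = (0 - 1/4)/4 = (1/4)*(-1/4) = -1/16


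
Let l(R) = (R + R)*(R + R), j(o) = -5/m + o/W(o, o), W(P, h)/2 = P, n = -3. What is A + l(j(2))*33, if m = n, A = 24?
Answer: 1931/3 ≈ 643.67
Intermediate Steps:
m = -3
W(P, h) = 2*P
j(o) = 13/6 (j(o) = -5/(-3) + o/((2*o)) = -5*(-⅓) + o*(1/(2*o)) = 5/3 + ½ = 13/6)
l(R) = 4*R² (l(R) = (2*R)*(2*R) = 4*R²)
A + l(j(2))*33 = 24 + (4*(13/6)²)*33 = 24 + (4*(169/36))*33 = 24 + (169/9)*33 = 24 + 1859/3 = 1931/3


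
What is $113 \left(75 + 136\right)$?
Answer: $23843$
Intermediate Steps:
$113 \left(75 + 136\right) = 113 \cdot 211 = 23843$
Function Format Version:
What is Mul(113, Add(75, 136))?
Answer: 23843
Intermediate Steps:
Mul(113, Add(75, 136)) = Mul(113, 211) = 23843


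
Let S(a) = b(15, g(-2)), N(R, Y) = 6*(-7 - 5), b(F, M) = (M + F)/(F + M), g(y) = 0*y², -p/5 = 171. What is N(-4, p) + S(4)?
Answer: -71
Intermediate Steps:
p = -855 (p = -5*171 = -855)
g(y) = 0
b(F, M) = 1 (b(F, M) = (F + M)/(F + M) = 1)
N(R, Y) = -72 (N(R, Y) = 6*(-12) = -72)
S(a) = 1
N(-4, p) + S(4) = -72 + 1 = -71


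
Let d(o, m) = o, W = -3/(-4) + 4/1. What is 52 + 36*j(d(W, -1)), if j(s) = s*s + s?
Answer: 4141/4 ≈ 1035.3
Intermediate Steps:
W = 19/4 (W = -3*(-1/4) + 4*1 = 3/4 + 4 = 19/4 ≈ 4.7500)
j(s) = s + s**2 (j(s) = s**2 + s = s + s**2)
52 + 36*j(d(W, -1)) = 52 + 36*(19*(1 + 19/4)/4) = 52 + 36*((19/4)*(23/4)) = 52 + 36*(437/16) = 52 + 3933/4 = 4141/4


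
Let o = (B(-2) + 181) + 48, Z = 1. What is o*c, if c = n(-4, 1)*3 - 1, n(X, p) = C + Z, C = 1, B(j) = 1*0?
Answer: 1145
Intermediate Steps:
B(j) = 0
n(X, p) = 2 (n(X, p) = 1 + 1 = 2)
c = 5 (c = 2*3 - 1 = 6 - 1 = 5)
o = 229 (o = (0 + 181) + 48 = 181 + 48 = 229)
o*c = 229*5 = 1145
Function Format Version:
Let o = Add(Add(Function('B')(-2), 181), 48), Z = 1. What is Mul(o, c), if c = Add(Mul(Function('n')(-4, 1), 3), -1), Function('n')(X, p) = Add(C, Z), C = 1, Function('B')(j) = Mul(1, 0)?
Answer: 1145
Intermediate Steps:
Function('B')(j) = 0
Function('n')(X, p) = 2 (Function('n')(X, p) = Add(1, 1) = 2)
c = 5 (c = Add(Mul(2, 3), -1) = Add(6, -1) = 5)
o = 229 (o = Add(Add(0, 181), 48) = Add(181, 48) = 229)
Mul(o, c) = Mul(229, 5) = 1145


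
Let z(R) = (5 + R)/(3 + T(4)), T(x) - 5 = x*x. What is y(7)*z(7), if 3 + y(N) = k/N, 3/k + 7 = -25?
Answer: -675/448 ≈ -1.5067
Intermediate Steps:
k = -3/32 (k = 3/(-7 - 25) = 3/(-32) = 3*(-1/32) = -3/32 ≈ -0.093750)
T(x) = 5 + x² (T(x) = 5 + x*x = 5 + x²)
z(R) = 5/24 + R/24 (z(R) = (5 + R)/(3 + (5 + 4²)) = (5 + R)/(3 + (5 + 16)) = (5 + R)/(3 + 21) = (5 + R)/24 = (5 + R)*(1/24) = 5/24 + R/24)
y(N) = -3 - 3/(32*N)
y(7)*z(7) = (-3 - 3/32/7)*(5/24 + (1/24)*7) = (-3 - 3/32*⅐)*(5/24 + 7/24) = (-3 - 3/224)*(½) = -675/224*½ = -675/448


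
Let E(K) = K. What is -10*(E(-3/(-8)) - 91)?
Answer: 3625/4 ≈ 906.25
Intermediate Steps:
-10*(E(-3/(-8)) - 91) = -10*(-3/(-8) - 91) = -10*(-3*(-⅛) - 91) = -10*(3/8 - 91) = -10*(-725/8) = 3625/4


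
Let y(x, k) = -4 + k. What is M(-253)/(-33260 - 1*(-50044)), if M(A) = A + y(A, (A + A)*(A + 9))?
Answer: 123207/16784 ≈ 7.3407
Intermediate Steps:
M(A) = -4 + A + 2*A*(9 + A) (M(A) = A + (-4 + (A + A)*(A + 9)) = A + (-4 + (2*A)*(9 + A)) = A + (-4 + 2*A*(9 + A)) = -4 + A + 2*A*(9 + A))
M(-253)/(-33260 - 1*(-50044)) = (-4 - 253 + 2*(-253)*(9 - 253))/(-33260 - 1*(-50044)) = (-4 - 253 + 2*(-253)*(-244))/(-33260 + 50044) = (-4 - 253 + 123464)/16784 = 123207*(1/16784) = 123207/16784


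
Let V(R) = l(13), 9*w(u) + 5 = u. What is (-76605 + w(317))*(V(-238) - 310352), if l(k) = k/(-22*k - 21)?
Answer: 7295474115249/307 ≈ 2.3764e+10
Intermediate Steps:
w(u) = -5/9 + u/9
l(k) = k/(-21 - 22*k)
V(R) = -13/307 (V(R) = -1*13/(21 + 22*13) = -1*13/(21 + 286) = -1*13/307 = -1*13*1/307 = -13/307)
(-76605 + w(317))*(V(-238) - 310352) = (-76605 + (-5/9 + (1/9)*317))*(-13/307 - 310352) = (-76605 + (-5/9 + 317/9))*(-95278077/307) = (-76605 + 104/3)*(-95278077/307) = -229711/3*(-95278077/307) = 7295474115249/307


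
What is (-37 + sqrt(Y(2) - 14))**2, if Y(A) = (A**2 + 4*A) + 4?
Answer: (37 - sqrt(2))**2 ≈ 1266.3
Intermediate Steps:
Y(A) = 4 + A**2 + 4*A
(-37 + sqrt(Y(2) - 14))**2 = (-37 + sqrt((4 + 2**2 + 4*2) - 14))**2 = (-37 + sqrt((4 + 4 + 8) - 14))**2 = (-37 + sqrt(16 - 14))**2 = (-37 + sqrt(2))**2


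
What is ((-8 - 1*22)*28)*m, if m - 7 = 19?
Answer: -21840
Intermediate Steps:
m = 26 (m = 7 + 19 = 26)
((-8 - 1*22)*28)*m = ((-8 - 1*22)*28)*26 = ((-8 - 22)*28)*26 = -30*28*26 = -840*26 = -21840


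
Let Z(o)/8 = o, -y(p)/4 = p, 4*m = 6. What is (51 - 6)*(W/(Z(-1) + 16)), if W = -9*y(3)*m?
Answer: 3645/4 ≈ 911.25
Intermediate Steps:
m = 3/2 (m = (¼)*6 = 3/2 ≈ 1.5000)
y(p) = -4*p
Z(o) = 8*o
W = 162 (W = -9*(-4*3)*3/2 = -(-108)*3/2 = -9*(-18) = 162)
(51 - 6)*(W/(Z(-1) + 16)) = (51 - 6)*(162/(8*(-1) + 16)) = 45*(162/(-8 + 16)) = 45*(162/8) = 45*(162*(⅛)) = 45*(81/4) = 3645/4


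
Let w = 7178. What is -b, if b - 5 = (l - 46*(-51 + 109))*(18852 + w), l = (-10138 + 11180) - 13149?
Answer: 384593245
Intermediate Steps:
l = -12107 (l = 1042 - 13149 = -12107)
b = -384593245 (b = 5 + (-12107 - 46*(-51 + 109))*(18852 + 7178) = 5 + (-12107 - 46*58)*26030 = 5 + (-12107 - 2668)*26030 = 5 - 14775*26030 = 5 - 384593250 = -384593245)
-b = -1*(-384593245) = 384593245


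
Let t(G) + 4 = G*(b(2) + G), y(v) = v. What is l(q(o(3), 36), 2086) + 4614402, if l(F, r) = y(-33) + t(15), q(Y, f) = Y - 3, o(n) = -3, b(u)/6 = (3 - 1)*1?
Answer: 4614770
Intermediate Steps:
b(u) = 12 (b(u) = 6*((3 - 1)*1) = 6*(2*1) = 6*2 = 12)
q(Y, f) = -3 + Y
t(G) = -4 + G*(12 + G)
l(F, r) = 368 (l(F, r) = -33 + (-4 + 15² + 12*15) = -33 + (-4 + 225 + 180) = -33 + 401 = 368)
l(q(o(3), 36), 2086) + 4614402 = 368 + 4614402 = 4614770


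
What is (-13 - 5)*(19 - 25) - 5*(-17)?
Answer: 193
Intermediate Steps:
(-13 - 5)*(19 - 25) - 5*(-17) = -18*(-6) + 85 = 108 + 85 = 193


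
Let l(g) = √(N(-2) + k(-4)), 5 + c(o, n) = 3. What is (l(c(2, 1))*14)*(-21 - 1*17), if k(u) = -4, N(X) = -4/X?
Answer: -532*I*√2 ≈ -752.36*I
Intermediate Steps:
c(o, n) = -2 (c(o, n) = -5 + 3 = -2)
l(g) = I*√2 (l(g) = √(-4/(-2) - 4) = √(-4*(-½) - 4) = √(2 - 4) = √(-2) = I*√2)
(l(c(2, 1))*14)*(-21 - 1*17) = ((I*√2)*14)*(-21 - 1*17) = (14*I*√2)*(-21 - 17) = (14*I*√2)*(-38) = -532*I*√2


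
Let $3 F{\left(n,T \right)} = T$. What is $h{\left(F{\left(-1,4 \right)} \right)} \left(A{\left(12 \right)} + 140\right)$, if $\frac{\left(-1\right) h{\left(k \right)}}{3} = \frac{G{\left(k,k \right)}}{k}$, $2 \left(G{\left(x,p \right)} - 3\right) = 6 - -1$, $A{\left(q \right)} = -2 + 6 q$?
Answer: $- \frac{12285}{4} \approx -3071.3$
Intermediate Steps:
$F{\left(n,T \right)} = \frac{T}{3}$
$G{\left(x,p \right)} = \frac{13}{2}$ ($G{\left(x,p \right)} = 3 + \frac{6 - -1}{2} = 3 + \frac{6 + 1}{2} = 3 + \frac{1}{2} \cdot 7 = 3 + \frac{7}{2} = \frac{13}{2}$)
$h{\left(k \right)} = - \frac{39}{2 k}$ ($h{\left(k \right)} = - 3 \frac{13}{2 k} = - \frac{39}{2 k}$)
$h{\left(F{\left(-1,4 \right)} \right)} \left(A{\left(12 \right)} + 140\right) = - \frac{39}{2 \cdot \frac{1}{3} \cdot 4} \left(\left(-2 + 6 \cdot 12\right) + 140\right) = - \frac{39}{2 \cdot \frac{4}{3}} \left(\left(-2 + 72\right) + 140\right) = \left(- \frac{39}{2}\right) \frac{3}{4} \left(70 + 140\right) = \left(- \frac{117}{8}\right) 210 = - \frac{12285}{4}$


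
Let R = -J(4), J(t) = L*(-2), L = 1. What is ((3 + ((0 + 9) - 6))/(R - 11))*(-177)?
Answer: 118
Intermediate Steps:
J(t) = -2 (J(t) = 1*(-2) = -2)
R = 2 (R = -1*(-2) = 2)
((3 + ((0 + 9) - 6))/(R - 11))*(-177) = ((3 + ((0 + 9) - 6))/(2 - 11))*(-177) = ((3 + (9 - 6))/(-9))*(-177) = ((3 + 3)*(-1/9))*(-177) = (6*(-1/9))*(-177) = -2/3*(-177) = 118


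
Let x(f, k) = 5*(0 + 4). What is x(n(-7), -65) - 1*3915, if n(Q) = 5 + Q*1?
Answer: -3895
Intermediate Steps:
n(Q) = 5 + Q
x(f, k) = 20 (x(f, k) = 5*4 = 20)
x(n(-7), -65) - 1*3915 = 20 - 1*3915 = 20 - 3915 = -3895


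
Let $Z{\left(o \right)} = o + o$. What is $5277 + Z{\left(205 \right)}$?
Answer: $5687$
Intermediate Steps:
$Z{\left(o \right)} = 2 o$
$5277 + Z{\left(205 \right)} = 5277 + 2 \cdot 205 = 5277 + 410 = 5687$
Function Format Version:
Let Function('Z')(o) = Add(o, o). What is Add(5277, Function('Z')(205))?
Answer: 5687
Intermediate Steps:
Function('Z')(o) = Mul(2, o)
Add(5277, Function('Z')(205)) = Add(5277, Mul(2, 205)) = Add(5277, 410) = 5687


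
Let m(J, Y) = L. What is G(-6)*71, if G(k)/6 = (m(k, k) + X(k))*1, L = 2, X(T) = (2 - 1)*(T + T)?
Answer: -4260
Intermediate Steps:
X(T) = 2*T (X(T) = 1*(2*T) = 2*T)
m(J, Y) = 2
G(k) = 12 + 12*k (G(k) = 6*((2 + 2*k)*1) = 6*(2 + 2*k) = 12 + 12*k)
G(-6)*71 = (12 + 12*(-6))*71 = (12 - 72)*71 = -60*71 = -4260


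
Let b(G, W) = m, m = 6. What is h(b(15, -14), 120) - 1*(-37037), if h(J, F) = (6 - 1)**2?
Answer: 37062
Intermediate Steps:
b(G, W) = 6
h(J, F) = 25 (h(J, F) = 5**2 = 25)
h(b(15, -14), 120) - 1*(-37037) = 25 - 1*(-37037) = 25 + 37037 = 37062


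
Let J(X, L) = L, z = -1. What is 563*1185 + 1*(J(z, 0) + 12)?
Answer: 667167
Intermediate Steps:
563*1185 + 1*(J(z, 0) + 12) = 563*1185 + 1*(0 + 12) = 667155 + 1*12 = 667155 + 12 = 667167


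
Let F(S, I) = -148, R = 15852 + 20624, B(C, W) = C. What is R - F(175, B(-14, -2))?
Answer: 36624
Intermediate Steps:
R = 36476
R - F(175, B(-14, -2)) = 36476 - 1*(-148) = 36476 + 148 = 36624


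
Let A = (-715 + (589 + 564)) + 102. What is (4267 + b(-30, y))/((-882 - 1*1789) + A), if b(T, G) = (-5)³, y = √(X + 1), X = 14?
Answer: -4142/2131 ≈ -1.9437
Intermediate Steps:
y = √15 (y = √(14 + 1) = √15 ≈ 3.8730)
A = 540 (A = (-715 + 1153) + 102 = 438 + 102 = 540)
b(T, G) = -125
(4267 + b(-30, y))/((-882 - 1*1789) + A) = (4267 - 125)/((-882 - 1*1789) + 540) = 4142/((-882 - 1789) + 540) = 4142/(-2671 + 540) = 4142/(-2131) = 4142*(-1/2131) = -4142/2131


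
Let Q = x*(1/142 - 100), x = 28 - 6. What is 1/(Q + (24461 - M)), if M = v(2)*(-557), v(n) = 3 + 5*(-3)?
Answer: 71/1105978 ≈ 6.4197e-5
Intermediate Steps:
v(n) = -12 (v(n) = 3 - 15 = -12)
x = 22
M = 6684 (M = -12*(-557) = 6684)
Q = -156189/71 (Q = 22*(1/142 - 100) = 22*(-14199/142) = -156189/71 ≈ -2199.8)
1/(Q + (24461 - M)) = 1/(-156189/71 + (24461 - 1*6684)) = 1/(-156189/71 + (24461 - 6684)) = 1/(-156189/71 + 17777) = 1/(1105978/71) = 71/1105978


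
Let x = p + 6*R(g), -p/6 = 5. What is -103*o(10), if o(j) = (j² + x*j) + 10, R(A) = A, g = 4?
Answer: -5150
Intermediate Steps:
p = -30 (p = -6*5 = -30)
x = -6 (x = -30 + 6*4 = -30 + 24 = -6)
o(j) = 10 + j² - 6*j (o(j) = (j² - 6*j) + 10 = 10 + j² - 6*j)
-103*o(10) = -103*(10 + 10² - 6*10) = -103*(10 + 100 - 60) = -103*50 = -5150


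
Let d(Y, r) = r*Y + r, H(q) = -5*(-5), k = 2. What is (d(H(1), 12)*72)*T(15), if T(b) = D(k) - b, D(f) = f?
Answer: -292032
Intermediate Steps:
H(q) = 25
T(b) = 2 - b
d(Y, r) = r + Y*r (d(Y, r) = Y*r + r = r + Y*r)
(d(H(1), 12)*72)*T(15) = ((12*(1 + 25))*72)*(2 - 1*15) = ((12*26)*72)*(2 - 15) = (312*72)*(-13) = 22464*(-13) = -292032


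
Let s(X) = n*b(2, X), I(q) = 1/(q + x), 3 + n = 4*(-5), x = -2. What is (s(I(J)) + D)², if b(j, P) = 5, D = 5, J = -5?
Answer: 12100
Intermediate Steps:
n = -23 (n = -3 + 4*(-5) = -3 - 20 = -23)
I(q) = 1/(-2 + q) (I(q) = 1/(q - 2) = 1/(-2 + q))
s(X) = -115 (s(X) = -23*5 = -115)
(s(I(J)) + D)² = (-115 + 5)² = (-110)² = 12100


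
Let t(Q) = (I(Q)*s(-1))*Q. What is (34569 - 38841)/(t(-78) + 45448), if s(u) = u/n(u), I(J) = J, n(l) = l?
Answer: -1068/12883 ≈ -0.082900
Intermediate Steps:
s(u) = 1 (s(u) = u/u = 1)
t(Q) = Q² (t(Q) = (Q*1)*Q = Q*Q = Q²)
(34569 - 38841)/(t(-78) + 45448) = (34569 - 38841)/((-78)² + 45448) = -4272/(6084 + 45448) = -4272/51532 = -4272*1/51532 = -1068/12883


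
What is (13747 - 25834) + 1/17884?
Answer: -216163907/17884 ≈ -12087.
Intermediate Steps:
(13747 - 25834) + 1/17884 = -12087 + 1/17884 = -216163907/17884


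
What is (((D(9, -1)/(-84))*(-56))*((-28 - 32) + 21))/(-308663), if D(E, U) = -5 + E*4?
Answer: 806/308663 ≈ 0.0026113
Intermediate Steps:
D(E, U) = -5 + 4*E
(((D(9, -1)/(-84))*(-56))*((-28 - 32) + 21))/(-308663) = ((((-5 + 4*9)/(-84))*(-56))*((-28 - 32) + 21))/(-308663) = ((((-5 + 36)*(-1/84))*(-56))*(-60 + 21))*(-1/308663) = (((31*(-1/84))*(-56))*(-39))*(-1/308663) = (-31/84*(-56)*(-39))*(-1/308663) = ((62/3)*(-39))*(-1/308663) = -806*(-1/308663) = 806/308663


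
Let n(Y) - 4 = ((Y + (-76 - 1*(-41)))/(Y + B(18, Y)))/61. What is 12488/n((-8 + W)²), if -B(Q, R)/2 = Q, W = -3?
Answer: 32375140/10413 ≈ 3109.1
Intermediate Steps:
B(Q, R) = -2*Q
n(Y) = 4 + (-35 + Y)/(61*(-36 + Y)) (n(Y) = 4 + ((Y + (-76 - 1*(-41)))/(Y - 2*18))/61 = 4 + ((Y + (-76 + 41))/(Y - 36))*(1/61) = 4 + ((Y - 35)/(-36 + Y))*(1/61) = 4 + ((-35 + Y)/(-36 + Y))*(1/61) = 4 + (-35 + Y)/(61*(-36 + Y)))
12488/n((-8 + W)²) = 12488/(((-8819 + 245*(-8 - 3)²)/(61*(-36 + (-8 - 3)²)))) = 12488/(((-8819 + 245*(-11)²)/(61*(-36 + (-11)²)))) = 12488/(((-8819 + 245*121)/(61*(-36 + 121)))) = 12488/(((1/61)*(-8819 + 29645)/85)) = 12488/(((1/61)*(1/85)*20826)) = 12488/(20826/5185) = 12488*(5185/20826) = 32375140/10413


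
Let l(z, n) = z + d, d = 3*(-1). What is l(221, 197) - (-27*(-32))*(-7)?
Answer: 6266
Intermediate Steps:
d = -3
l(z, n) = -3 + z (l(z, n) = z - 3 = -3 + z)
l(221, 197) - (-27*(-32))*(-7) = (-3 + 221) - (-27*(-32))*(-7) = 218 - 864*(-7) = 218 - 1*(-6048) = 218 + 6048 = 6266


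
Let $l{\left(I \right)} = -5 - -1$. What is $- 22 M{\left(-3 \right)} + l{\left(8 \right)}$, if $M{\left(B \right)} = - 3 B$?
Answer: $-202$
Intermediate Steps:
$l{\left(I \right)} = -4$ ($l{\left(I \right)} = -5 + 1 = -4$)
$- 22 M{\left(-3 \right)} + l{\left(8 \right)} = - 22 \left(\left(-3\right) \left(-3\right)\right) - 4 = \left(-22\right) 9 - 4 = -198 - 4 = -202$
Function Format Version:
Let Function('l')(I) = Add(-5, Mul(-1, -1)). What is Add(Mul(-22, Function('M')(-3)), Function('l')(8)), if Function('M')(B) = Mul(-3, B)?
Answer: -202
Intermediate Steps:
Function('l')(I) = -4 (Function('l')(I) = Add(-5, 1) = -4)
Add(Mul(-22, Function('M')(-3)), Function('l')(8)) = Add(Mul(-22, Mul(-3, -3)), -4) = Add(Mul(-22, 9), -4) = Add(-198, -4) = -202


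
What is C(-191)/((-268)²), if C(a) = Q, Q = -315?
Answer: -315/71824 ≈ -0.0043857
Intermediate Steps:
C(a) = -315
C(-191)/((-268)²) = -315/((-268)²) = -315/71824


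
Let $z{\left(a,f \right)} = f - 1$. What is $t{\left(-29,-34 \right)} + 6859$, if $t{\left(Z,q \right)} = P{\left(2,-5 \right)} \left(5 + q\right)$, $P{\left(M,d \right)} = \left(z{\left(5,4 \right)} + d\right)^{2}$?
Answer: $6743$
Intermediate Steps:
$z{\left(a,f \right)} = -1 + f$ ($z{\left(a,f \right)} = f - 1 = -1 + f$)
$P{\left(M,d \right)} = \left(3 + d\right)^{2}$ ($P{\left(M,d \right)} = \left(\left(-1 + 4\right) + d\right)^{2} = \left(3 + d\right)^{2}$)
$t{\left(Z,q \right)} = 20 + 4 q$ ($t{\left(Z,q \right)} = \left(3 - 5\right)^{2} \left(5 + q\right) = \left(-2\right)^{2} \left(5 + q\right) = 4 \left(5 + q\right) = 20 + 4 q$)
$t{\left(-29,-34 \right)} + 6859 = \left(20 + 4 \left(-34\right)\right) + 6859 = \left(20 - 136\right) + 6859 = -116 + 6859 = 6743$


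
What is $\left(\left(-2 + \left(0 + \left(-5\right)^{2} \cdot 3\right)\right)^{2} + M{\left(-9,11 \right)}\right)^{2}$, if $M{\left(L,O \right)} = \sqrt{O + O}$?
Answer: $\left(5329 + \sqrt{22}\right)^{2} \approx 2.8448 \cdot 10^{7}$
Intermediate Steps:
$M{\left(L,O \right)} = \sqrt{2} \sqrt{O}$ ($M{\left(L,O \right)} = \sqrt{2 O} = \sqrt{2} \sqrt{O}$)
$\left(\left(-2 + \left(0 + \left(-5\right)^{2} \cdot 3\right)\right)^{2} + M{\left(-9,11 \right)}\right)^{2} = \left(\left(-2 + \left(0 + \left(-5\right)^{2} \cdot 3\right)\right)^{2} + \sqrt{2} \sqrt{11}\right)^{2} = \left(\left(-2 + \left(0 + 25 \cdot 3\right)\right)^{2} + \sqrt{22}\right)^{2} = \left(\left(-2 + \left(0 + 75\right)\right)^{2} + \sqrt{22}\right)^{2} = \left(\left(-2 + 75\right)^{2} + \sqrt{22}\right)^{2} = \left(73^{2} + \sqrt{22}\right)^{2} = \left(5329 + \sqrt{22}\right)^{2}$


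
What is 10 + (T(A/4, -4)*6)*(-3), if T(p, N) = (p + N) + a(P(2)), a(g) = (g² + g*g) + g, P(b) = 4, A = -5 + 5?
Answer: -566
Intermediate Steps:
A = 0
a(g) = g + 2*g² (a(g) = (g² + g²) + g = 2*g² + g = g + 2*g²)
T(p, N) = 36 + N + p (T(p, N) = (p + N) + 4*(1 + 2*4) = (N + p) + 4*(1 + 8) = (N + p) + 4*9 = (N + p) + 36 = 36 + N + p)
10 + (T(A/4, -4)*6)*(-3) = 10 + ((36 - 4 + 0/4)*6)*(-3) = 10 + ((36 - 4 + 0*(¼))*6)*(-3) = 10 + ((36 - 4 + 0)*6)*(-3) = 10 + (32*6)*(-3) = 10 + 192*(-3) = 10 - 576 = -566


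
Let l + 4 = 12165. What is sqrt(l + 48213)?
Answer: sqrt(60374) ≈ 245.71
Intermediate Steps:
l = 12161 (l = -4 + 12165 = 12161)
sqrt(l + 48213) = sqrt(12161 + 48213) = sqrt(60374)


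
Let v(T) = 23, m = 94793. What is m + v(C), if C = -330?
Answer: 94816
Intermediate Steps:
m + v(C) = 94793 + 23 = 94816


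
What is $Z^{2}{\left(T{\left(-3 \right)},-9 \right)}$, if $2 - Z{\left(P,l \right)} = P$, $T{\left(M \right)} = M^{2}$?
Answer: $49$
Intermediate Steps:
$Z{\left(P,l \right)} = 2 - P$
$Z^{2}{\left(T{\left(-3 \right)},-9 \right)} = \left(2 - \left(-3\right)^{2}\right)^{2} = \left(2 - 9\right)^{2} = \left(-7\right)^{2} = 49$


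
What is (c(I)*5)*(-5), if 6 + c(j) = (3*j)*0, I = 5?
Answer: 150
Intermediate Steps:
c(j) = -6 (c(j) = -6 + (3*j)*0 = -6 + 0 = -6)
(c(I)*5)*(-5) = -6*5*(-5) = -30*(-5) = 150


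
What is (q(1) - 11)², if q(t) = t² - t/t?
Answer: 121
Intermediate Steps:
q(t) = -1 + t² (q(t) = t² - 1*1 = t² - 1 = -1 + t²)
(q(1) - 11)² = ((-1 + 1²) - 11)² = ((-1 + 1) - 11)² = (0 - 11)² = (-11)² = 121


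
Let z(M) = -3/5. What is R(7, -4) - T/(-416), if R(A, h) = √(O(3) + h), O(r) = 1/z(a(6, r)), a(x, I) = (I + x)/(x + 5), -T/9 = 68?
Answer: -153/104 + I*√51/3 ≈ -1.4712 + 2.3805*I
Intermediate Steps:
T = -612 (T = -9*68 = -612)
a(x, I) = (I + x)/(5 + x)
z(M) = -⅗ (z(M) = -3*⅕ = -⅗)
O(r) = -5/3 (O(r) = 1/(-⅗) = -5/3)
R(A, h) = √(-5/3 + h)
R(7, -4) - T/(-416) = √(-15 + 9*(-4))/3 - (-612)/(-416) = √(-15 - 36)/3 - (-612)*(-1)/416 = √(-51)/3 - 1*153/104 = (I*√51)/3 - 153/104 = I*√51/3 - 153/104 = -153/104 + I*√51/3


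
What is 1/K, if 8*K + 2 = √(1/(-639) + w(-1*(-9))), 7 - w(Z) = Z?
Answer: -10224/3835 - 24*I*√90809/3835 ≈ -2.666 - 1.8859*I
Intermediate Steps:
w(Z) = 7 - Z
K = -¼ + I*√90809/1704 (K = -¼ + √(1/(-639) + (7 - (-1)*(-9)))/8 = -¼ + √(-1/639 + (7 - 1*9))/8 = -¼ + √(-1/639 + (7 - 9))/8 = -¼ + √(-1/639 - 2)/8 = -¼ + √(-1279/639)/8 = -¼ + (I*√90809/213)/8 = -¼ + I*√90809/1704 ≈ -0.25 + 0.17685*I)
1/K = 1/(-¼ + I*√90809/1704)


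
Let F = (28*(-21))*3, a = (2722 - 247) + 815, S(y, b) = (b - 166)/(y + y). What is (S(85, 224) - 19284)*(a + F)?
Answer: -2501283386/85 ≈ -2.9427e+7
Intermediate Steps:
S(y, b) = (-166 + b)/(2*y) (S(y, b) = (-166 + b)/((2*y)) = (-166 + b)*(1/(2*y)) = (-166 + b)/(2*y))
a = 3290 (a = 2475 + 815 = 3290)
F = -1764 (F = -588*3 = -1764)
(S(85, 224) - 19284)*(a + F) = ((1/2)*(-166 + 224)/85 - 19284)*(3290 - 1764) = ((1/2)*(1/85)*58 - 19284)*1526 = (29/85 - 19284)*1526 = -1639111/85*1526 = -2501283386/85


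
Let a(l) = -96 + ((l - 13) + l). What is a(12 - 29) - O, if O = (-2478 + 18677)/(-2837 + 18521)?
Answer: -2259011/15684 ≈ -144.03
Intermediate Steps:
O = 16199/15684 ≈ 1.0328
a(l) = -109 + 2*l (a(l) = -96 + ((-13 + l) + l) = -96 + (-13 + 2*l) = -109 + 2*l)
a(12 - 29) - O = (-109 + 2*(12 - 29)) - 1*16199/15684 = (-109 + 2*(-17)) - 16199/15684 = (-109 - 34) - 16199/15684 = -143 - 16199/15684 = -2259011/15684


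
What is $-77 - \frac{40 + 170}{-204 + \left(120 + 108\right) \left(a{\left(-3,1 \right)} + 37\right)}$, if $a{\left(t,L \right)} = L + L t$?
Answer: $- \frac{99827}{1296} \approx -77.027$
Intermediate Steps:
$-77 - \frac{40 + 170}{-204 + \left(120 + 108\right) \left(a{\left(-3,1 \right)} + 37\right)} = -77 - \frac{40 + 170}{-204 + \left(120 + 108\right) \left(1 \left(1 - 3\right) + 37\right)} = -77 - \frac{210}{-204 + 228 \left(1 \left(-2\right) + 37\right)} = -77 - \frac{210}{-204 + 228 \left(-2 + 37\right)} = -77 - \frac{210}{-204 + 228 \cdot 35} = -77 - \frac{210}{-204 + 7980} = -77 - \frac{210}{7776} = -77 - 210 \cdot \frac{1}{7776} = -77 - \frac{35}{1296} = - \frac{99827}{1296}$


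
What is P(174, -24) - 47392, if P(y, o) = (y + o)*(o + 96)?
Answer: -36592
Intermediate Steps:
P(y, o) = (96 + o)*(o + y) (P(y, o) = (o + y)*(96 + o) = (96 + o)*(o + y))
P(174, -24) - 47392 = ((-24)**2 + 96*(-24) + 96*174 - 24*174) - 47392 = (576 - 2304 + 16704 - 4176) - 47392 = 10800 - 47392 = -36592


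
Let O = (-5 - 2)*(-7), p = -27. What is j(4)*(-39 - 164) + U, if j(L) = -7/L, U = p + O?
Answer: 1509/4 ≈ 377.25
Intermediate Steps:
O = 49 (O = -7*(-7) = 49)
U = 22 (U = -27 + 49 = 22)
j(4)*(-39 - 164) + U = (-7/4)*(-39 - 164) + 22 = -7*1/4*(-203) + 22 = -7/4*(-203) + 22 = 1421/4 + 22 = 1509/4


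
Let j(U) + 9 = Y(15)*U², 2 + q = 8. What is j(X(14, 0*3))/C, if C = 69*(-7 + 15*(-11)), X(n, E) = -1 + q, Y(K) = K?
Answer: -61/1978 ≈ -0.030839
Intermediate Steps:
q = 6 (q = -2 + 8 = 6)
X(n, E) = 5 (X(n, E) = -1 + 6 = 5)
j(U) = -9 + 15*U²
C = -11868 (C = 69*(-7 - 165) = 69*(-172) = -11868)
j(X(14, 0*3))/C = (-9 + 15*5²)/(-11868) = (-9 + 15*25)*(-1/11868) = (-9 + 375)*(-1/11868) = 366*(-1/11868) = -61/1978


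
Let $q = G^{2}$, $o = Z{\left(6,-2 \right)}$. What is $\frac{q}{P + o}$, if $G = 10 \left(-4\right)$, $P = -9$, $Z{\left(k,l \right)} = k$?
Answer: $- \frac{1600}{3} \approx -533.33$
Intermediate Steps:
$o = 6$
$G = -40$
$q = 1600$ ($q = \left(-40\right)^{2} = 1600$)
$\frac{q}{P + o} = \frac{1}{-9 + 6} \cdot 1600 = \frac{1}{-3} \cdot 1600 = \left(- \frac{1}{3}\right) 1600 = - \frac{1600}{3}$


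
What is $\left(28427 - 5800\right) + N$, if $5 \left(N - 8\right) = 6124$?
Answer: $\frac{119299}{5} \approx 23860.0$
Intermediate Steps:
$N = \frac{6164}{5}$ ($N = 8 + \frac{1}{5} \cdot 6124 = 8 + \frac{6124}{5} = \frac{6164}{5} \approx 1232.8$)
$\left(28427 - 5800\right) + N = \left(28427 - 5800\right) + \frac{6164}{5} = 22627 + \frac{6164}{5} = \frac{119299}{5}$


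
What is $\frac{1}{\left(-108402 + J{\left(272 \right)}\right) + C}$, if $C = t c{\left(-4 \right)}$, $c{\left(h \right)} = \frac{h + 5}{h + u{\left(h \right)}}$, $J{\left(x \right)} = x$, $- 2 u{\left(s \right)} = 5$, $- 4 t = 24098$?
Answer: $- \frac{13}{1393641} \approx -9.3281 \cdot 10^{-6}$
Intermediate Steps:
$t = - \frac{12049}{2}$ ($t = \left(- \frac{1}{4}\right) 24098 = - \frac{12049}{2} \approx -6024.5$)
$u{\left(s \right)} = - \frac{5}{2}$ ($u{\left(s \right)} = \left(- \frac{1}{2}\right) 5 = - \frac{5}{2}$)
$c{\left(h \right)} = \frac{5 + h}{- \frac{5}{2} + h}$ ($c{\left(h \right)} = \frac{h + 5}{h - \frac{5}{2}} = \frac{5 + h}{- \frac{5}{2} + h}$)
$C = \frac{12049}{13}$ ($C = - \frac{12049 \frac{2 \left(5 - 4\right)}{-5 + 2 \left(-4\right)}}{2} = - \frac{12049 \cdot 2 \frac{1}{-5 - 8} \cdot 1}{2} = - \frac{12049 \cdot 2 \frac{1}{-13} \cdot 1}{2} = - \frac{12049 \cdot 2 \left(- \frac{1}{13}\right) 1}{2} = \left(- \frac{12049}{2}\right) \left(- \frac{2}{13}\right) = \frac{12049}{13} \approx 926.85$)
$\frac{1}{\left(-108402 + J{\left(272 \right)}\right) + C} = \frac{1}{\left(-108402 + 272\right) + \frac{12049}{13}} = \frac{1}{-108130 + \frac{12049}{13}} = \frac{1}{- \frac{1393641}{13}} = - \frac{13}{1393641}$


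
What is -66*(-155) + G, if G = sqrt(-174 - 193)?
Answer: 10230 + I*sqrt(367) ≈ 10230.0 + 19.157*I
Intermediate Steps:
G = I*sqrt(367) (G = sqrt(-367) = I*sqrt(367) ≈ 19.157*I)
-66*(-155) + G = -66*(-155) + I*sqrt(367) = 10230 + I*sqrt(367)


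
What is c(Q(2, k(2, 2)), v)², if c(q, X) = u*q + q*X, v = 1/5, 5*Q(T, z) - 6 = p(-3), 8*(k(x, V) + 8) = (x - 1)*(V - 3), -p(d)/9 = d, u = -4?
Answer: 393129/625 ≈ 629.01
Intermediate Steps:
p(d) = -9*d
k(x, V) = -8 + (-1 + x)*(-3 + V)/8 (k(x, V) = -8 + ((x - 1)*(V - 3))/8 = -8 + ((-1 + x)*(-3 + V))/8 = -8 + (-1 + x)*(-3 + V)/8)
Q(T, z) = 33/5 (Q(T, z) = 6/5 + (-9*(-3))/5 = 6/5 + (⅕)*27 = 6/5 + 27/5 = 33/5)
v = ⅕ ≈ 0.20000
c(q, X) = -4*q + X*q (c(q, X) = -4*q + q*X = -4*q + X*q)
c(Q(2, k(2, 2)), v)² = (33*(-4 + ⅕)/5)² = ((33/5)*(-19/5))² = (-627/25)² = 393129/625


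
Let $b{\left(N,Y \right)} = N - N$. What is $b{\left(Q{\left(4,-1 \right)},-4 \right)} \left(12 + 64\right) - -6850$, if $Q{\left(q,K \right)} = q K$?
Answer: $6850$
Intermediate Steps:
$Q{\left(q,K \right)} = K q$
$b{\left(N,Y \right)} = 0$
$b{\left(Q{\left(4,-1 \right)},-4 \right)} \left(12 + 64\right) - -6850 = 0 \left(12 + 64\right) - -6850 = 0 \cdot 76 + 6850 = 0 + 6850 = 6850$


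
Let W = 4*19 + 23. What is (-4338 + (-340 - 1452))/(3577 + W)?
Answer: -3065/1838 ≈ -1.6676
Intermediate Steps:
W = 99 (W = 76 + 23 = 99)
(-4338 + (-340 - 1452))/(3577 + W) = (-4338 + (-340 - 1452))/(3577 + 99) = (-4338 - 1792)/3676 = -6130*1/3676 = -3065/1838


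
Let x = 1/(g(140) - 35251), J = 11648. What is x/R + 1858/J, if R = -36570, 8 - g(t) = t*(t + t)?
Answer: 1264545749807/7927572045120 ≈ 0.15951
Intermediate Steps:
g(t) = 8 - 2*t² (g(t) = 8 - t*(t + t) = 8 - t*2*t = 8 - 2*t²)
x = -1/74443 (x = 1/((8 - 2*140²) - 35251) = 1/((8 - 2*19600) - 35251) = 1/((8 - 39200) - 35251) = 1/(-39192 - 35251) = 1/(-74443) = -1/74443 ≈ -1.3433e-5)
x/R + 1858/J = -1/74443/(-36570) + 1858/11648 = -1/74443*(-1/36570) + 1858*(1/11648) = 1/2722380510 + 929/5824 = 1264545749807/7927572045120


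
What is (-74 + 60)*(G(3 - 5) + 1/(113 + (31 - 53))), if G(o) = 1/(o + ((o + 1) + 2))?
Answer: 180/13 ≈ 13.846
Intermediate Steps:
G(o) = 1/(3 + 2*o) (G(o) = 1/(o + ((1 + o) + 2)) = 1/(o + (3 + o)) = 1/(3 + 2*o))
(-74 + 60)*(G(3 - 5) + 1/(113 + (31 - 53))) = (-74 + 60)*(1/(3 + 2*(3 - 5)) + 1/(113 + (31 - 53))) = -14*(1/(3 + 2*(-2)) + 1/(113 - 22)) = -14*(1/(3 - 4) + 1/91) = -14*(1/(-1) + 1/91) = -14*(-1 + 1/91) = -14*(-90/91) = 180/13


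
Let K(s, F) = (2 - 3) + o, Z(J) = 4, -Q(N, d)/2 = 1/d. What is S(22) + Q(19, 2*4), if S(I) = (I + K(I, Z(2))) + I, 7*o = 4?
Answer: 1213/28 ≈ 43.321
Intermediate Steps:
Q(N, d) = -2/d
o = 4/7 (o = (1/7)*4 = 4/7 ≈ 0.57143)
K(s, F) = -3/7 (K(s, F) = (2 - 3) + 4/7 = -1 + 4/7 = -3/7)
S(I) = -3/7 + 2*I (S(I) = (I - 3/7) + I = (-3/7 + I) + I = -3/7 + 2*I)
S(22) + Q(19, 2*4) = (-3/7 + 2*22) - 2/(2*4) = (-3/7 + 44) - 2/8 = 305/7 - 2*1/8 = 305/7 - 1/4 = 1213/28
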